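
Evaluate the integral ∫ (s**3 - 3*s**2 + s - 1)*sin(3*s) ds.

Use integration by parts with u = s**3 - 3*s**2 + s - 1, dv = sin(3*s) ds, so v = -cos(3*s)/3.
Apply parts 3 times (tabular method): alternate signs, differentiate u down to 0, integrate dv up.

-s**3*cos(3*s)/3 + s**2*sin(3*s)/3 + s**2*cos(3*s) - 2*s*sin(3*s)/3 - s*cos(3*s)/9 + sin(3*s)/27 + cos(3*s)/9 + C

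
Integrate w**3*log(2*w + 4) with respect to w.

Use integration by parts with u = log(2*w + 4), dv = w**3 dw.
Then du = 2/(2*w + 4) dw and v = w**4/4.

w**4*log(2*w + 4)/4 - w**4/16 + w**3/6 - w**2/2 + 2*w - 4*log(w + 2) + C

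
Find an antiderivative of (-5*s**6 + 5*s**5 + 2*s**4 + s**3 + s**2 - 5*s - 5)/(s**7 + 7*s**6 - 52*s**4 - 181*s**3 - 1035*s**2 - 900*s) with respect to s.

Factor the denominator: s*(s - 4)*(s + 1)*(s + 5)**2*(s**2 + 9).
Partial-fraction decomposition: (97804*s + 1573641)/(650250*(s**2 + 9)) - 746077/(156060*(s + 5)) + 1543/(102*(s + 5)**2) - 1/(100*(s + 1)) - 4931/(13500*(s - 4)) + 1/(180*s).
Integrate each term; A/(s−a) gives A·log|s−a|; the (Bs+D)/(s²+p²) term gives a log and an atan.

log(s)/180 - 4931*log(s - 4)/13500 - log(s + 1)/100 - 746077*log(s + 5)/156060 + 24451*log(s**2 + 9)/325125 + 58283*atan(s/3)/72250 - 1543/(102*s + 510) + C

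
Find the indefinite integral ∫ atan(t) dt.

t*atan(t) - log(t**2 + 1)/2 + C

Use integration by parts with u = arctan(t), dv = dt.
Then du = 1/(t**2 + 1) dt.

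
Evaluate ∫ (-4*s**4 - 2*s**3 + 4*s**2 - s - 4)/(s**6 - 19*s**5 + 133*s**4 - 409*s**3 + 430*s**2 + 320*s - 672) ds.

Factor the denominator: (s - 7)*(s - 4)**2*(s - 3)*(s - 2)*(s + 1).
Partial-fraction decomposition: 1/(2400*(s + 1)) - 7/(6*(s - 2)) + 349/(16*(s - 3)) - 6133/(450*(s - 4)) + 548/(15*(s - 4)**2) - 2021/(288*(s - 7)).
Integrate each term; A/(s−a) gives A·log|s−a|; A/(s−a)² gives −A/(s−a).

-2021*log(s - 7)/288 - 6133*log(s - 4)/450 + 349*log(s - 3)/16 - 7*log(s - 2)/6 + log(s + 1)/2400 - 548/(15*s - 60) + C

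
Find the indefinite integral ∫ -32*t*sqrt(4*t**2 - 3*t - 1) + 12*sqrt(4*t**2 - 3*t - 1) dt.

Let u = 4*t**2 - 3*t - 1, so du = (8*t - 3) dt.
Rewriting, the integral becomes -4·∫ √u du = -4·(2/3)u^(3/2).
Substituting back, u = 4*t**2 - 3*t - 1.

-8*(4*t**2 - 3*t - 1)**(3/2)/3 + C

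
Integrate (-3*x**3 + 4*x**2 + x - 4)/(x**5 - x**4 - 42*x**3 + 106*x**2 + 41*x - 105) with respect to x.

Factor the denominator: (x - 5)*(x - 3)*(x - 1)*(x + 1)*(x + 7).
Partial-fraction decomposition: 607/(2880*(x + 7)) - 1/(144*(x + 1)) - 1/(64*(x - 1)) + 23/(80*(x - 3)) - 137/(288*(x - 5)).
Integrate each term: A/(x−a) contributes A·log|x−a|.

-137*log(x - 5)/288 + 23*log(x - 3)/80 - log(x - 1)/64 - log(x + 1)/144 + 607*log(x + 7)/2880 + C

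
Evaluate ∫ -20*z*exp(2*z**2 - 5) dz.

Let u = 2*z**2 - 5, so du = (4*z) dz.
Rewriting, the integral becomes -5·∫ e^u du = -5·e^u.
Substituting back, u = 2*z**2 - 5.

-5*exp(2*z**2 - 5) + C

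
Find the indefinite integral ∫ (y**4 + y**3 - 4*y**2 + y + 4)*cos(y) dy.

y**4*sin(y) + y**3*sin(y) + 4*y**3*cos(y) - 16*y**2*sin(y) + 3*y**2*cos(y) - 5*y*sin(y) - 32*y*cos(y) + 36*sin(y) - 5*cos(y) + C

Use integration by parts with u = y**4 + y**3 - 4*y**2 + y + 4, dv = cos(y) dy, so v = sin(y).
Apply parts 4 times (tabular method): alternate signs, differentiate u down to 0, integrate dv up.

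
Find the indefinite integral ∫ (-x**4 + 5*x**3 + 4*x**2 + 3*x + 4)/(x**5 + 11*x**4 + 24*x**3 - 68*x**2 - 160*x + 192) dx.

Factor the denominator: (x - 2)*(x - 1)*(x + 4)**2*(x + 6).
Partial-fraction decomposition: -1123/(112*(x + 6)) + 1609/(180*(x + 4)) - 26/(3*(x + 4)**2) - 3/(35*(x - 1)) + 25/(144*(x - 2)).
Integrate each term; A/(x−a) gives A·log|x−a|; A/(x−a)² gives −A/(x−a).

25*log(x - 2)/144 - 3*log(x - 1)/35 + 1609*log(x + 4)/180 - 1123*log(x + 6)/112 + 26/(3*x + 12) + C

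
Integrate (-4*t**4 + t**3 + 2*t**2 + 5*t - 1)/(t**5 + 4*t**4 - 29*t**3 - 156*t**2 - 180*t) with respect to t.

Factor the denominator: t*(t - 6)*(t + 2)*(t + 3)*(t + 5).
Partial-fraction decomposition: -867/(110*(t + 5)) + 349/(54*(t + 3)) - 25/(16*(t + 2)) - 4867/(4752*(t - 6)) + 1/(180*t).
Integrate each term: A/(t−a) contributes A·log|t−a|.

log(t)/180 - 4867*log(t - 6)/4752 - 25*log(t + 2)/16 + 349*log(t + 3)/54 - 867*log(t + 5)/110 + C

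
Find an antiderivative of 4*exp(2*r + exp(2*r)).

Let u = exp(2*r), so du = (2*exp(2*r)) dr.
Rewriting, the integral becomes 2·∫ e^u du = 2·e^u.
Substituting back, u = exp(2*r).

2*exp(exp(2*r)) + C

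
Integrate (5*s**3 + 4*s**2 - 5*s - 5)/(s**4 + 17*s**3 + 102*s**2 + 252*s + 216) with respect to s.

-19*log(s + 2)/16 + 89*log(s + 3)/9 - 533*log(s + 6)/144 + 911/(12*s + 72) + C

Factor the denominator: (s + 2)*(s + 3)*(s + 6)**2.
Partial-fraction decomposition: -533/(144*(s + 6)) - 911/(12*(s + 6)**2) + 89/(9*(s + 3)) - 19/(16*(s + 2)).
Integrate each term; A/(s−a) gives A·log|s−a|; A/(s−a)² gives −A/(s−a).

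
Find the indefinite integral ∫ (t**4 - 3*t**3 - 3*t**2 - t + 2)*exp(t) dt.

(t**4 - 7*t**3 + 18*t**2 - 37*t + 39)*exp(t) + C

Use integration by parts with u = t**4 - 3*t**3 - 3*t**2 - t + 2, dv = exp(t) dt, so v = exp(t).
Apply parts 4 times (tabular method): alternate signs, differentiate u down to 0, integrate dv up.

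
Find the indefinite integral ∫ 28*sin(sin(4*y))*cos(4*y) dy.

-7*cos(sin(4*y)) + C

Let u = sin(4*y), so du = (4*cos(4*y)) dy.
Rewriting, the integral becomes 7·∫ sin(u) du = 7·-cos(u).
Substituting back, u = sin(4*y).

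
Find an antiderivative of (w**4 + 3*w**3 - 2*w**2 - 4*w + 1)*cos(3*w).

Use integration by parts with u = w**4 + 3*w**3 - 2*w**2 - 4*w + 1, dv = cos(3*w) dw, so v = sin(3*w)/3.
Apply parts 4 times (tabular method): alternate signs, differentiate u down to 0, integrate dv up.

w**4*sin(3*w)/3 + w**3*sin(3*w) + 4*w**3*cos(3*w)/9 - 10*w**2*sin(3*w)/9 + w**2*cos(3*w) - 2*w*sin(3*w) - 20*w*cos(3*w)/27 + 47*sin(3*w)/81 - 2*cos(3*w)/3 + C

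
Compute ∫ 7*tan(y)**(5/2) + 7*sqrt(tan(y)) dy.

Let u = tan(y), so du = (tan(y)**2 + 1) dy.
Rewriting, the integral becomes 7·∫ √u du = 7·(2/3)u^(3/2).
Substituting back, u = tan(y).

14*tan(y)**(3/2)/3 + C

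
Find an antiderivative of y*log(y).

y**2*log(y)/2 - y**2/4 + C

Use integration by parts with u = log(y), dv = y dy.
Then du = 1/y dy and v = y**2/2.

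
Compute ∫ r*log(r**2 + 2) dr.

Let u = r**2 + 2, so du = (2*r) dr.
The integral becomes (1/2)·∫ log(u) du; integrate by parts with u′=log(u), dv′=du.

r**2*log(r**2 + 2)/2 - r**2/2 + log(r**2 + 2) + C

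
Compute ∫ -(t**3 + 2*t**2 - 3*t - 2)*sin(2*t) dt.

Use integration by parts with u = t**3 + 2*t**2 - 3*t - 2, dv = -sin(2*t) dt, so v = cos(2*t)/2.
Apply parts 3 times (tabular method): alternate signs, differentiate u down to 0, integrate dv up.

t**3*cos(2*t)/2 - 3*t**2*sin(2*t)/4 + t**2*cos(2*t) - t*sin(2*t) - 9*t*cos(2*t)/4 + 9*sin(2*t)/8 - 3*cos(2*t)/2 + C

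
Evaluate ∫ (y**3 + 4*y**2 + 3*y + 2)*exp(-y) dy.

(-y**3 - 7*y**2 - 17*y - 19)*exp(-y) + C

Use integration by parts with u = y**3 + 4*y**2 + 3*y + 2, dv = exp(-y) dy, so v = -exp(-y).
Apply parts 3 times (tabular method): alternate signs, differentiate u down to 0, integrate dv up.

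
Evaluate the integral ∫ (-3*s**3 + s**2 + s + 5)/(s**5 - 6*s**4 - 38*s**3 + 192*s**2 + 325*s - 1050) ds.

-121*log(s - 7)/150 + 17*log(s - 5)/24 - 13*log(s - 2)/525 - 23*log(s + 3)/200 + 5*log(s + 5)/21 + C

Factor the denominator: (s - 7)*(s - 5)*(s - 2)*(s + 3)*(s + 5).
Partial-fraction decomposition: 5/(21*(s + 5)) - 23/(200*(s + 3)) - 13/(525*(s - 2)) + 17/(24*(s - 5)) - 121/(150*(s - 7)).
Integrate each term: A/(s−a) contributes A·log|s−a|.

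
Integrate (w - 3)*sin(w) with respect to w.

-w*cos(w) + sin(w) + 3*cos(w) + C

Use integration by parts with u = w - 3, dv = sin(w) dw, so v = -cos(w).
Apply parts 1 times (tabular method): alternate signs, differentiate u down to 0, integrate dv up.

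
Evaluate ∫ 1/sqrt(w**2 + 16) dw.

Substitute w = 4·tan(θ), so dw = 4·sec(θ)^2 dθ and the radical becomes sqrt(w**2 + 16) = 4·sec(θ) by the Pythagorean identity.
Integrate the resulting trig expression in θ, then back-substitute tan(θ) = w/4, sec(θ) = sqrt(w**2 + 16)/4 (absorbing any constant into C).

log(w + sqrt(w**2 + 16)) + C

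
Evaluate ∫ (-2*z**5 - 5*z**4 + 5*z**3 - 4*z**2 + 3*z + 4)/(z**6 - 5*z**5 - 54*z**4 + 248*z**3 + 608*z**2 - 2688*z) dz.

Factor the denominator: z*(z - 7)*(z - 4)**2*(z + 4)*(z + 6).
Partial-fraction decomposition: -3917/(7800*(z + 6)) + 47/(704*(z + 4)) + 47941/(14400*(z - 4)) + 191/(60*(z - 4)**2) - 44075/(9009*(z - 7)) - 1/(672*z).
Integrate each term; A/(z−a) gives A·log|z−a|; A/(z−a)² gives −A/(z−a).

-log(z)/672 - 44075*log(z - 7)/9009 + 47941*log(z - 4)/14400 + 47*log(z + 4)/704 - 3917*log(z + 6)/7800 - 191/(60*z - 240) + C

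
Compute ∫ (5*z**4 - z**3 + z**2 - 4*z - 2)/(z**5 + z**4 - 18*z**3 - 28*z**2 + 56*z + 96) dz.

607*log(z - 4)/252 - 33*log(z - 2)/80 - 1423*log(z + 2)/144 + 451*log(z + 3)/35 - 49/(12*z + 24) + C

Factor the denominator: (z - 4)*(z - 2)*(z + 2)**2*(z + 3).
Partial-fraction decomposition: 451/(35*(z + 3)) - 1423/(144*(z + 2)) + 49/(12*(z + 2)**2) - 33/(80*(z - 2)) + 607/(252*(z - 4)).
Integrate each term; A/(z−a) gives A·log|z−a|; A/(z−a)² gives −A/(z−a).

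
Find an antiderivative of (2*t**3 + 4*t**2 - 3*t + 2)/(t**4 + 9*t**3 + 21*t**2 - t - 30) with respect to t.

5*log(t - 1)/72 - 8*log(t + 2)/9 - 7*log(t + 3)/8 + 133*log(t + 5)/36 + C

Factor the denominator: (t - 1)*(t + 2)*(t + 3)*(t + 5).
Partial-fraction decomposition: 133/(36*(t + 5)) - 7/(8*(t + 3)) - 8/(9*(t + 2)) + 5/(72*(t - 1)).
Integrate each term: A/(t−a) contributes A·log|t−a|.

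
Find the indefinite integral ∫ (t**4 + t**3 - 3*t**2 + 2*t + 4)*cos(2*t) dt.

t**4*sin(2*t)/2 + t**3*sin(2*t)/2 + t**3*cos(2*t) - 3*t**2*sin(2*t) + 3*t**2*cos(2*t)/4 + t*sin(2*t)/4 - 3*t*cos(2*t) + 7*sin(2*t)/2 + cos(2*t)/8 + C

Use integration by parts with u = t**4 + t**3 - 3*t**2 + 2*t + 4, dv = cos(2*t) dt, so v = sin(2*t)/2.
Apply parts 4 times (tabular method): alternate signs, differentiate u down to 0, integrate dv up.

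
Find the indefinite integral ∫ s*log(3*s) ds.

s**2*(log(s) + log(3))/2 - s**2/4 + C

Use integration by parts with u = log(3*s), dv = s ds.
Then du = 1/s ds and v = s**2/2.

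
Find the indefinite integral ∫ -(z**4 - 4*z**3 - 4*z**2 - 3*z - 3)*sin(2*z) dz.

Use integration by parts with u = z**4 - 4*z**3 - 4*z**2 - 3*z - 3, dv = -sin(2*z) dz, so v = cos(2*z)/2.
Apply parts 4 times (tabular method): alternate signs, differentiate u down to 0, integrate dv up.

z**4*cos(2*z)/2 - z**3*sin(2*z) - 2*z**3*cos(2*z) + 3*z**2*sin(2*z) - 7*z**2*cos(2*z)/2 + 7*z*sin(2*z)/2 + 3*z*cos(2*z)/2 - 3*sin(2*z)/4 + cos(2*z)/4 + C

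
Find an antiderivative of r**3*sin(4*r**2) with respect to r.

-r**2*cos(4*r**2)/8 + sin(4*r**2)/32 + C

Let u = r², du = 2r dr; rewrite as (1/2)∫ u^1·sin(4u) du.
Now integrate by parts 1 time.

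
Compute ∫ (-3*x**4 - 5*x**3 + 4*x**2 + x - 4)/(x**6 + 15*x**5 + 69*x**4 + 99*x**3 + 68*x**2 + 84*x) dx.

Factor the denominator: x*(x + 2)*(x + 6)*(x + 7)*(x**2 + 1).
Partial-fraction decomposition: (357*x + 1151)/(9250*(x**2 + 1)) + 5303/(1750*(x + 7)) - 1337/(444*(x + 6)) - 1/(100*(x + 2)) - 1/(21*x).
Integrate each term; A/(x−a) gives A·log|x−a|; the (Bx+D)/(x²+p²) term gives a log and an atan.

-log(x)/21 - log(x + 2)/100 - 1337*log(x + 6)/444 + 5303*log(x + 7)/1750 + 357*log(x**2 + 1)/18500 + 1151*atan(x)/9250 + C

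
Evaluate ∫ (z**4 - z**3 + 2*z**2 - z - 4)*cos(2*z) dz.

Use integration by parts with u = z**4 - z**3 + 2*z**2 - z - 4, dv = cos(2*z) dz, so v = sin(2*z)/2.
Apply parts 4 times (tabular method): alternate signs, differentiate u down to 0, integrate dv up.

z**4*sin(2*z)/2 - z**3*sin(2*z)/2 + z**3*cos(2*z) - z**2*sin(2*z)/2 - 3*z**2*cos(2*z)/4 + z*sin(2*z)/4 - z*cos(2*z)/2 - 7*sin(2*z)/4 + cos(2*z)/8 + C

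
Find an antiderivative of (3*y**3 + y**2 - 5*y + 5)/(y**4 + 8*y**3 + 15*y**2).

-23*log(y)/45 - 26*log(y + 3)/9 + 32*log(y + 5)/5 - 1/(3*y) + C

Factor the denominator: y**2*(y + 3)*(y + 5).
Partial-fraction decomposition: 32/(5*(y + 5)) - 26/(9*(y + 3)) - 23/(45*y) + 1/(3*y**2).
Integrate each term; A/(y−a) gives A·log|y−a|; A/(y−a)² gives −A/(y−a).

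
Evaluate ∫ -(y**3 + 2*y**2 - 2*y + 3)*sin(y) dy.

Use integration by parts with u = y**3 + 2*y**2 - 2*y + 3, dv = -sin(y) dy, so v = cos(y).
Apply parts 3 times (tabular method): alternate signs, differentiate u down to 0, integrate dv up.

y**3*cos(y) - 3*y**2*sin(y) + 2*y**2*cos(y) - 4*y*sin(y) - 8*y*cos(y) + 8*sin(y) - cos(y) + C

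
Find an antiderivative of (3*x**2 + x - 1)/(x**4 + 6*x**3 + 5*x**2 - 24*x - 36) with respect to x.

Factor the denominator: (x - 2)*(x + 2)*(x + 3)**2.
Partial-fraction decomposition: 53/(25*(x + 3)) + 23/(5*(x + 3)**2) - 9/(4*(x + 2)) + 13/(100*(x - 2)).
Integrate each term; A/(x−a) gives A·log|x−a|; A/(x−a)² gives −A/(x−a).

13*log(x - 2)/100 - 9*log(x + 2)/4 + 53*log(x + 3)/25 - 23/(5*x + 15) + C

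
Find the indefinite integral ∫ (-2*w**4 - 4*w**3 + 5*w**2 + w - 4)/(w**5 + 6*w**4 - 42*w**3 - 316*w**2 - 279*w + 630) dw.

Factor the denominator: (w - 7)*(w - 1)*(w + 3)*(w + 5)*(w + 6).
Partial-fraction decomposition: -1558/(273*(w + 6)) + 317/(72*(w + 5)) - 1/(15*(w + 3)) + 1/(252*(w - 1)) - 2963/(4680*(w - 7)).
Integrate each term: A/(w−a) contributes A·log|w−a|.

-2963*log(w - 7)/4680 + log(w - 1)/252 - log(w + 3)/15 + 317*log(w + 5)/72 - 1558*log(w + 6)/273 + C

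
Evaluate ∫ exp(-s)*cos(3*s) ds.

3*exp(-s)*sin(3*s)/10 - exp(-s)*cos(3*s)/10 + C

Let I denote the integral. Integrate by parts with u = cos(3*s), dv = exp(-s) ds, so v = -exp(-s): I = -exp(-s)*cos(3*s) − 3·∫ exp(-s)*sin(3*s) ds.
Apply parts again with u = sin(3*s), dv = exp(-s) ds: ∫ exp(-s)*sin(3*s) ds = -exp(-s)*sin(3*s) + 3·I. Substituting back brings back I: I = 3*exp(-s)*sin(3*s) - exp(-s)*cos(3*s) − 9·I.
Solving for I: (1 + 9)·I equals the remaining terms, so I = (1/10)·(3*exp(-s)*sin(3*s) - exp(-s)*cos(3*s)).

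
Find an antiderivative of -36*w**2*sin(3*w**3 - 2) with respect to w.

Let u = 3*w**3 - 2, so du = (9*w**2) dw.
Rewriting, the integral becomes -4·∫ sin(u) du = -4·-cos(u).
Substituting back, u = 3*w**3 - 2.

4*cos(3*w**3 - 2) + C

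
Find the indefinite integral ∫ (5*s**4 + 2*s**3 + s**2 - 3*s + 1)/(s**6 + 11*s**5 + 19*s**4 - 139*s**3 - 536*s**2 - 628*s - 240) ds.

Factor the denominator: (s - 4)*(s + 1)**2*(s + 2)*(s + 5)*(s + 6).
Partial-fraction decomposition: -6103/(1000*(s + 6)) + 27/(4*(s + 5)) - 25/(24*(s + 2)) + 29/(100*(s + 1)) - 2/(25*(s + 1)**2) + 157/(1500*(s - 4)).
Integrate each term; A/(s−a) gives A·log|s−a|; A/(s−a)² gives −A/(s−a).

157*log(s - 4)/1500 + 29*log(s + 1)/100 - 25*log(s + 2)/24 + 27*log(s + 5)/4 - 6103*log(s + 6)/1000 + 2/(25*s + 25) + C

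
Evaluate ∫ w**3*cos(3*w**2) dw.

w**2*sin(3*w**2)/6 + cos(3*w**2)/18 + C

Let u = w², du = 2w dw; rewrite as (1/2)∫ u^1·cos(3u) du.
Now integrate by parts 1 time.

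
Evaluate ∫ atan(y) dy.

y*atan(y) - log(y**2 + 1)/2 + C

Use integration by parts with u = arctan(y), dv = dy.
Then du = 1/(y**2 + 1) dy.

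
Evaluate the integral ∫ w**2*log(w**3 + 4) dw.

w**3*log(w**3 + 4)/3 - w**3/3 + 4*log(w**3 + 4)/3 + C

Let u = w**3 + 4, so du = (3*w**2) dw.
The integral becomes (1/3)·∫ log(u) du; integrate by parts with u′=log(u), dv′=du.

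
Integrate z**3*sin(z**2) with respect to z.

-z**2*cos(z**2)/2 + sin(z**2)/2 + C

Let u = z², du = 2z dz; rewrite as (1/2)∫ u^1·sin(1u) du.
Now integrate by parts 1 time.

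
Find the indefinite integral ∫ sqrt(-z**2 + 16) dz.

Substitute z = 4·sin(θ), so dz = 4·cos(θ) dθ and the radical becomes sqrt(-z**2 + 16) = 4·cos(θ) by the Pythagorean identity.
Integrate the resulting trig expression in θ, then back-substitute θ = asin(z/4), sin(θ) = z/4, cos(θ) = sqrt(-z**2 + 16)/4 (absorbing any constant into C).

z*sqrt(-z**2 + 16)/2 + 8*asin(z/4) + C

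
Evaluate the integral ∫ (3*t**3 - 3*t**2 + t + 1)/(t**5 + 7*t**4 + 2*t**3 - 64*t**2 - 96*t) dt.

-log(t)/96 + 58*log(t - 3)/735 - 37*log(t + 2)/40 + 1343*log(t + 4)/1568 - 243/(56*t + 224) + C

Factor the denominator: t*(t - 3)*(t + 2)*(t + 4)**2.
Partial-fraction decomposition: 1343/(1568*(t + 4)) + 243/(56*(t + 4)**2) - 37/(40*(t + 2)) + 58/(735*(t - 3)) - 1/(96*t).
Integrate each term; A/(t−a) gives A·log|t−a|; A/(t−a)² gives −A/(t−a).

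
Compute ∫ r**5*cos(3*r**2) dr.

r**4*sin(3*r**2)/6 + r**2*cos(3*r**2)/9 - sin(3*r**2)/27 + C

Let u = r², du = 2r dr; rewrite as (1/2)∫ u^2·cos(3u) du.
Now integrate by parts 2 times.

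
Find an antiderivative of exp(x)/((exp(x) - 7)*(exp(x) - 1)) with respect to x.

log(exp(x) - 7)/6 - log(exp(x) - 1)/6 + C

Let u = e^x, du = e^x dx.
The integral becomes ∫ du/((u-1)(u-7)); decompose into partial fractions.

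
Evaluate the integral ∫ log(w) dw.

Use integration by parts with u = log(w), dv = dw.
Then du = 1/w dw and v = w.

w*log(w) - w + C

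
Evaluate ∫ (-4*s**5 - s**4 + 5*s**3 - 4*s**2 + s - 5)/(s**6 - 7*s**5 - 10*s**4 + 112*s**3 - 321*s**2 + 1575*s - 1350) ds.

-31463*log(s - 6)/2475 + 315*log(s - 5)/34 - log(s - 1)/150 - 557*log(s + 5)/1122 - 377*log(s**2 + 9)/15300 - 3889*atan(s/3)/7650 + C

Factor the denominator: (s - 6)*(s - 5)*(s - 1)*(s + 5)*(s**2 + 9).
Partial-fraction decomposition: -(377*s + 11667)/(7650*(s**2 + 9)) - 557/(1122*(s + 5)) - 1/(150*(s - 1)) + 315/(34*(s - 5)) - 31463/(2475*(s - 6)).
Integrate each term; A/(s−a) gives A·log|s−a|; the (Bs+D)/(s²+p²) term gives a log and an atan.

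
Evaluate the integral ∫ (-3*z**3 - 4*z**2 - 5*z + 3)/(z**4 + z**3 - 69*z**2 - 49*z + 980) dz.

Factor the denominator: (z - 7)*(z - 4)*(z + 5)*(z + 7).
Partial-fraction decomposition: -871/(308*(z + 7)) + 101/(72*(z + 5)) + 91/(99*(z - 4)) - 419/(168*(z - 7)).
Integrate each term: A/(z−a) contributes A·log|z−a|.

-419*log(z - 7)/168 + 91*log(z - 4)/99 + 101*log(z + 5)/72 - 871*log(z + 7)/308 + C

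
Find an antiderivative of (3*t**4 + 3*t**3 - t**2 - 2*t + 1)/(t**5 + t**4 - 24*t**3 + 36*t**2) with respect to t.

-log(t)/27 + 310*log(t - 3)/81 - 65*log(t - 2)/32 + 3217*log(t + 6)/2592 - 1/(36*t) + C

Factor the denominator: t**2*(t - 3)*(t - 2)*(t + 6).
Partial-fraction decomposition: 3217/(2592*(t + 6)) - 65/(32*(t - 2)) + 310/(81*(t - 3)) - 1/(27*t) + 1/(36*t**2).
Integrate each term; A/(t−a) gives A·log|t−a|; A/(t−a)² gives −A/(t−a).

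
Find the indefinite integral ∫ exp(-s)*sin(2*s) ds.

-exp(-s)*sin(2*s)/5 - 2*exp(-s)*cos(2*s)/5 + C

Let I denote the integral. Integrate by parts with u = sin(2*s), dv = exp(-s) ds, so v = -exp(-s): I = -exp(-s)*sin(2*s) + 2·∫ exp(-s)*cos(2*s) ds.
Apply parts again with u = cos(2*s), dv = exp(-s) ds: ∫ exp(-s)*cos(2*s) ds = -exp(-s)*cos(2*s) − 2·I. Substituting back brings back I: I = -exp(-s)*sin(2*s) - 2*exp(-s)*cos(2*s) − 4·I.
Solving for I: (1 + 4)·I equals the remaining terms, so I = (1/5)·(-exp(-s)*sin(2*s) - 2*exp(-s)*cos(2*s)).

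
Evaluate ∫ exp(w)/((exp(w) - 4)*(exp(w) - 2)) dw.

Let u = e^w, du = e^w dw.
The integral becomes ∫ du/((u-4)(u-2)); decompose into partial fractions.

log(exp(w) - 4)/2 - log(exp(w) - 2)/2 + C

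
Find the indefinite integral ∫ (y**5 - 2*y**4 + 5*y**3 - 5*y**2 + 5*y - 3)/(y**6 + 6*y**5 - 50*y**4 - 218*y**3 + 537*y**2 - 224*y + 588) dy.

Factor the denominator: (y - 6)*(y - 2)*(y + 7)**2*(y**2 + 1).
Partial-fraction decomposition: (64*y - 23)/(46250*(y**2 + 1)) + 244298/(316875*(y + 7)) - 2623/(650*(y + 7)**2) - 1/(60*(y - 2)) + 6111/(25012*(y - 6)).
Integrate each term; A/(y−a) gives A·log|y−a|; the (By+D)/(y²+p²) term gives a log and an atan.

6111*log(y - 6)/25012 - log(y - 2)/60 + 244298*log(y + 7)/316875 + 16*log(y**2 + 1)/23125 - 23*atan(y)/46250 + 2623/(650*y + 4550) + C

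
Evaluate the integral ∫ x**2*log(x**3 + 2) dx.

Let u = x**3 + 2, so du = (3*x**2) dx.
The integral becomes (1/3)·∫ log(u) du; integrate by parts with u′=log(u), dv′=du.

x**3*log(x**3 + 2)/3 - x**3/3 + 2*log(x**3 + 2)/3 + C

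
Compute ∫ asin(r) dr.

r*asin(r) + sqrt(-r**2 + 1) + C

Use integration by parts with u = arcsin(r), dv = dr.
Then du = 1/sqrt(-r**2 + 1) dr.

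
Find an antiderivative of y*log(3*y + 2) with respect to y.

Use integration by parts with u = log(3*y + 2), dv = y dy.
Then du = 3/(3*y + 2) dy and v = y**2/2.

y**2*log(3*y + 2)/2 - y**2/4 + y/3 - 2*log(3*y + 2)/9 + C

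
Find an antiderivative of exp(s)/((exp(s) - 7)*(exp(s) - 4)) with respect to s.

log(exp(s) - 7)/3 - log(exp(s) - 4)/3 + C

Let u = e^s, du = e^s ds.
The integral becomes ∫ du/((u-4)(u-7)); decompose into partial fractions.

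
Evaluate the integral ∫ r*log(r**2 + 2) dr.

r**2*log(r**2 + 2)/2 - r**2/2 + log(r**2 + 2) + C

Let u = r**2 + 2, so du = (2*r) dr.
The integral becomes (1/2)·∫ log(u) du; integrate by parts with u′=log(u), dv′=du.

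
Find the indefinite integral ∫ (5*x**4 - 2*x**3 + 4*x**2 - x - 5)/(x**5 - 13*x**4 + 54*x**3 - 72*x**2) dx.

19*log(x)/288 + 6181*log(x - 6)/216 - 1207*log(x - 4)/32 + 379*log(x - 3)/27 - 5/(72*x) + C

Factor the denominator: x**2*(x - 6)*(x - 4)*(x - 3).
Partial-fraction decomposition: 379/(27*(x - 3)) - 1207/(32*(x - 4)) + 6181/(216*(x - 6)) + 19/(288*x) + 5/(72*x**2).
Integrate each term; A/(x−a) gives A·log|x−a|; A/(x−a)² gives −A/(x−a).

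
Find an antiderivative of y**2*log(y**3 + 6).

Let u = y**3 + 6, so du = (3*y**2) dy.
The integral becomes (1/3)·∫ log(u) du; integrate by parts with u′=log(u), dv′=du.

y**3*log(y**3 + 6)/3 - y**3/3 + 2*log(y**3 + 6) + C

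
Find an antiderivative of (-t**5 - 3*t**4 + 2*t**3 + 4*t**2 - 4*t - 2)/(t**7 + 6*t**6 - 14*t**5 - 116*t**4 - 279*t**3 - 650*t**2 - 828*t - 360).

Factor the denominator: (t - 5)*(t + 1)**2*(t + 3)*(t + 6)*(t**2 + 4).
Partial-fraction decomposition: -(11851*t + 12014)/(188500*(t**2 + 4)) + 1811/(16500*(t + 6)) + 1/(156*(t + 3)) - 11/(4500*(t + 1)) - 1/(150*(t + 1)**2) - 146/(2871*(t - 5)).
Integrate each term; A/(t−a) gives A·log|t−a|; the (Bt+D)/(t²+p²) term gives a log and an atan.

-146*log(t - 5)/2871 - 11*log(t + 1)/4500 + log(t + 3)/156 + 1811*log(t + 6)/16500 - 11851*log(t**2 + 4)/377000 - 6007*atan(t/2)/188500 + 1/(150*t + 150) + C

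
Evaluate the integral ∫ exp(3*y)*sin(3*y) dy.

Let I denote the integral. Integrate by parts with u = sin(3*y), dv = exp(3*y) dy, so v = exp(3*y)/3: I = exp(3*y)*sin(3*y)/3 − ∫ exp(3*y)*cos(3*y) dy.
Apply parts again with u = cos(3*y), dv = exp(3*y) dy: ∫ exp(3*y)*cos(3*y) dy = exp(3*y)*cos(3*y)/3 + I. Substituting back brings back I: I = exp(3*y)*sin(3*y)/3 - exp(3*y)*cos(3*y)/3 − I.
Solving for I: (1 + 1)·I equals the remaining terms, so I = (1/2)·(exp(3*y)*sin(3*y)/3 - exp(3*y)*cos(3*y)/3).

exp(3*y)*sin(3*y)/6 - exp(3*y)*cos(3*y)/6 + C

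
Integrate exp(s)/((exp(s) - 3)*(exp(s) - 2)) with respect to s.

Let u = e^s, du = e^s ds.
The integral becomes ∫ du/((u-3)(u-2)); decompose into partial fractions.

log(exp(s) - 3) - log(exp(s) - 2) + C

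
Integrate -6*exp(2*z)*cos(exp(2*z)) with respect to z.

Let u = exp(2*z), so du = (2*exp(2*z)) dz.
Rewriting, the integral becomes -3·∫ cos(u) du = -3·sin(u).
Substituting back, u = exp(2*z).

-3*sin(exp(2*z)) + C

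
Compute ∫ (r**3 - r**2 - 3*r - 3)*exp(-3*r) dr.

Use integration by parts with u = r**3 - r**2 - 3*r - 3, dv = exp(-3*r) dr, so v = -exp(-3*r)/3.
Apply parts 3 times (tabular method): alternate signs, differentiate u down to 0, integrate dv up.

(-r**3 + 3*r + 4)*exp(-3*r)/3 + C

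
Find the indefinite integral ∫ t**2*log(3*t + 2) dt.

t**3*log(3*t + 2)/3 - t**3/9 + t**2/9 - 4*t/27 + 8*log(3*t + 2)/81 + C

Use integration by parts with u = log(3*t + 2), dv = t**2 dt.
Then du = 3/(3*t + 2) dt and v = t**3/3.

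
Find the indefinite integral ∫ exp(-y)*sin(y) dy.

-exp(-y)*sin(y)/2 - exp(-y)*cos(y)/2 + C

Let I denote the integral. Integrate by parts with u = sin(y), dv = exp(-y) dy, so v = -exp(-y): I = -exp(-y)*sin(y) + ∫ exp(-y)*cos(y) dy.
Apply parts again with u = cos(y), dv = exp(-y) dy: ∫ exp(-y)*cos(y) dy = -exp(-y)*cos(y) − I. Substituting back brings back I: I = -exp(-y)*sin(y) - exp(-y)*cos(y) − I.
Solving for I: (1 + 1)·I equals the remaining terms, so I = (1/2)·(-exp(-y)*sin(y) - exp(-y)*cos(y)).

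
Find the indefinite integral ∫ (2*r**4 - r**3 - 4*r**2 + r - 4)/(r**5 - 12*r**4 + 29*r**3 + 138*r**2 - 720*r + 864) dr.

1117*log(r - 6)/90 - 24*log(r - 4) + 848*log(r - 3)/63 + 9*log(r + 4)/70 - 14/(3*r - 9) + C

Factor the denominator: (r - 6)*(r - 4)*(r - 3)**2*(r + 4).
Partial-fraction decomposition: 9/(70*(r + 4)) + 848/(63*(r - 3)) + 14/(3*(r - 3)**2) - 24/(r - 4) + 1117/(90*(r - 6)).
Integrate each term; A/(r−a) gives A·log|r−a|; A/(r−a)² gives −A/(r−a).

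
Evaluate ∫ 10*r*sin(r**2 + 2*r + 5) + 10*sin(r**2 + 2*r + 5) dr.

-5*cos(r**2 + 2*r + 5) + C

Let u = r**2 + 2*r + 5, so du = (2*r + 2) dr.
Rewriting, the integral becomes 5·∫ sin(u) du = 5·-cos(u).
Substituting back, u = r**2 + 2*r + 5.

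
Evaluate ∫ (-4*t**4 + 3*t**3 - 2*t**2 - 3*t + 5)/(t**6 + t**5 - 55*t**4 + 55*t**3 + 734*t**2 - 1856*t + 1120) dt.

Factor the denominator: (t - 4)**2*(t - 2)*(t - 1)*(t + 5)*(t + 7).
Partial-fraction decomposition: 10705/(17424*(t + 7)) - 415/(972*(t + 5)) + 1/(432*(t - 1)) - 7/(36*(t - 2)) + 553/(117612*(t - 4)) - 871/(594*(t - 4)**2).
Integrate each term; A/(t−a) gives A·log|t−a|; A/(t−a)² gives −A/(t−a).

553*log(t - 4)/117612 - 7*log(t - 2)/36 + log(t - 1)/432 - 415*log(t + 5)/972 + 10705*log(t + 7)/17424 + 871/(594*t - 2376) + C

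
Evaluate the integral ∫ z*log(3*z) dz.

Use integration by parts with u = log(3*z), dv = z dz.
Then du = 1/z dz and v = z**2/2.

z**2*(log(z) + log(3))/2 - z**2/4 + C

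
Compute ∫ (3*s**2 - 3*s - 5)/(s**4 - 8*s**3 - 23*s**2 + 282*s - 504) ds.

121*log(s - 7)/156 - 31*log(s - 4)/30 + 13*log(s - 3)/36 - 121*log(s + 6)/1170 + C

Factor the denominator: (s - 7)*(s - 4)*(s - 3)*(s + 6).
Partial-fraction decomposition: -121/(1170*(s + 6)) + 13/(36*(s - 3)) - 31/(30*(s - 4)) + 121/(156*(s - 7)).
Integrate each term: A/(s−a) contributes A·log|s−a|.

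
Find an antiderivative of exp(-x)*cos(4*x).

4*exp(-x)*sin(4*x)/17 - exp(-x)*cos(4*x)/17 + C

Let I denote the integral. Integrate by parts with u = cos(4*x), dv = exp(-x) dx, so v = -exp(-x): I = -exp(-x)*cos(4*x) − 4·∫ exp(-x)*sin(4*x) dx.
Apply parts again with u = sin(4*x), dv = exp(-x) dx: ∫ exp(-x)*sin(4*x) dx = -exp(-x)*sin(4*x) + 4·I. Substituting back brings back I: I = 4*exp(-x)*sin(4*x) - exp(-x)*cos(4*x) − 16·I.
Solving for I: (1 + 16)·I equals the remaining terms, so I = (1/17)·(4*exp(-x)*sin(4*x) - exp(-x)*cos(4*x)).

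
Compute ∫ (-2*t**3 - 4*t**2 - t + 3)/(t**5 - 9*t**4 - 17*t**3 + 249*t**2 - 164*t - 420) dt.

-443*log(t - 7)/240 + 579*log(t - 6)/308 - 31*log(t - 2)/420 - log(t + 1)/336 + 79*log(t + 5)/1848 + C

Factor the denominator: (t - 7)*(t - 6)*(t - 2)*(t + 1)*(t + 5).
Partial-fraction decomposition: 79/(1848*(t + 5)) - 1/(336*(t + 1)) - 31/(420*(t - 2)) + 579/(308*(t - 6)) - 443/(240*(t - 7)).
Integrate each term: A/(t−a) contributes A·log|t−a|.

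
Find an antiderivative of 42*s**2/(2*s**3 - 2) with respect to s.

Let u = 2*s**3 - 2, so du = (6*s**2) ds.
Rewriting, the integral becomes 7·∫ 1/u du = 7·log(u).
Substituting back, u = 2*s**3 - 2.

7*log(2*s**3 - 2) + C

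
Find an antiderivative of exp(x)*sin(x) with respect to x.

exp(x)*sin(x)/2 - exp(x)*cos(x)/2 + C

Let I denote the integral. Integrate by parts with u = sin(x), dv = exp(x) dx, so v = exp(x): I = exp(x)*sin(x) − ∫ exp(x)*cos(x) dx.
Apply parts again with u = cos(x), dv = exp(x) dx: ∫ exp(x)*cos(x) dx = exp(x)*cos(x) + I. Substituting back brings back I: I = exp(x)*sin(x) - exp(x)*cos(x) − I.
Solving for I: (1 + 1)·I equals the remaining terms, so I = (1/2)·(exp(x)*sin(x) - exp(x)*cos(x)).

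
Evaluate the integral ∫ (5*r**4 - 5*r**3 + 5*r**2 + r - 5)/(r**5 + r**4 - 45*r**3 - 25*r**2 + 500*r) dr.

Factor the denominator: r*(r - 5)*(r - 4)*(r + 5)**2.
Partial-fraction decomposition: 24031/(8100*(r + 5)) - 773/(90*(r + 5)**2) - 1039/(324*(r - 4)) + 21/(4*(r - 5)) - 1/(100*r).
Integrate each term; A/(r−a) gives A·log|r−a|; A/(r−a)² gives −A/(r−a).

-log(r)/100 + 21*log(r - 5)/4 - 1039*log(r - 4)/324 + 24031*log(r + 5)/8100 + 773/(90*r + 450) + C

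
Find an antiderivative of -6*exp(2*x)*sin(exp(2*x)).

Let u = exp(2*x), so du = (2*exp(2*x)) dx.
Rewriting, the integral becomes -3·∫ sin(u) du = -3·-cos(u).
Substituting back, u = exp(2*x).

3*cos(exp(2*x)) + C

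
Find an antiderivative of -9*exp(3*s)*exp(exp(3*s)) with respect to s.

Let u = exp(3*s), so du = (3*exp(3*s)) ds.
Rewriting, the integral becomes -3·∫ e^u du = -3·e^u.
Substituting back, u = exp(3*s).

-3*exp(exp(3*s)) + C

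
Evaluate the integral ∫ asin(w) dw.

Use integration by parts with u = arcsin(w), dv = dw.
Then du = 1/sqrt(-w**2 + 1) dw.

w*asin(w) + sqrt(-w**2 + 1) + C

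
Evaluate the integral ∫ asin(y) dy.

y*asin(y) + sqrt(-y**2 + 1) + C

Use integration by parts with u = arcsin(y), dv = dy.
Then du = 1/sqrt(-y**2 + 1) dy.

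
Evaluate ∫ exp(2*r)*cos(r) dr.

Let I denote the integral. Integrate by parts with u = cos(r), dv = exp(2*r) dr, so v = exp(2*r)/2: I = exp(2*r)*cos(r)/2 + (1/2)·∫ exp(2*r)*sin(r) dr.
Apply parts again with u = sin(r), dv = exp(2*r) dr: ∫ exp(2*r)*sin(r) dr = exp(2*r)*sin(r)/2 − (1/2)·I. Substituting back brings back I: I = exp(2*r)*sin(r)/4 + exp(2*r)*cos(r)/2 − (1/4)·I.
Solving for I: (1 + 1/4)·I equals the remaining terms, so I = (4/5)·(exp(2*r)*sin(r)/4 + exp(2*r)*cos(r)/2).

exp(2*r)*sin(r)/5 + 2*exp(2*r)*cos(r)/5 + C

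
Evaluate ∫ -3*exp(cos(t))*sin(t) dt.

Let u = cos(t), so du = (-sin(t)) dt.
Rewriting, the integral becomes 3·∫ e^u du = 3·e^u.
Substituting back, u = cos(t).

3*exp(cos(t)) + C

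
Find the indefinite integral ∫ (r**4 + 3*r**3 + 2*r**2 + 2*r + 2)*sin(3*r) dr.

Use integration by parts with u = r**4 + 3*r**3 + 2*r**2 + 2*r + 2, dv = sin(3*r) dr, so v = -cos(3*r)/3.
Apply parts 4 times (tabular method): alternate signs, differentiate u down to 0, integrate dv up.

-r**4*cos(3*r)/3 + 4*r**3*sin(3*r)/9 - r**3*cos(3*r) + r**2*sin(3*r) - 2*r**2*cos(3*r)/9 + 4*r*sin(3*r)/27 - 50*cos(3*r)/81 + C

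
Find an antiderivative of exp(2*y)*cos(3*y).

Let I denote the integral. Integrate by parts with u = cos(3*y), dv = exp(2*y) dy, so v = exp(2*y)/2: I = exp(2*y)*cos(3*y)/2 + (3/2)·∫ exp(2*y)*sin(3*y) dy.
Apply parts again with u = sin(3*y), dv = exp(2*y) dy: ∫ exp(2*y)*sin(3*y) dy = exp(2*y)*sin(3*y)/2 − (3/2)·I. Substituting back brings back I: I = 3*exp(2*y)*sin(3*y)/4 + exp(2*y)*cos(3*y)/2 − (9/4)·I.
Solving for I: (1 + 9/4)·I equals the remaining terms, so I = (4/13)·(3*exp(2*y)*sin(3*y)/4 + exp(2*y)*cos(3*y)/2).

3*exp(2*y)*sin(3*y)/13 + 2*exp(2*y)*cos(3*y)/13 + C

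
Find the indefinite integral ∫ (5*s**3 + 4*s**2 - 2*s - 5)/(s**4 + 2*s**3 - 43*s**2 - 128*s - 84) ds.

473*log(s - 7)/234 + log(s + 1)/10 - 25*log(s + 2)/36 + 929*log(s + 6)/260 + C

Factor the denominator: (s - 7)*(s + 1)*(s + 2)*(s + 6).
Partial-fraction decomposition: 929/(260*(s + 6)) - 25/(36*(s + 2)) + 1/(10*(s + 1)) + 473/(234*(s - 7)).
Integrate each term: A/(s−a) contributes A·log|s−a|.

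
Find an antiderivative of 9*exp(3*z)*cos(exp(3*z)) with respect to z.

3*sin(exp(3*z)) + C

Let u = exp(3*z), so du = (3*exp(3*z)) dz.
Rewriting, the integral becomes 3·∫ cos(u) du = 3·sin(u).
Substituting back, u = exp(3*z).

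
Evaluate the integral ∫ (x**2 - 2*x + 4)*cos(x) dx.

Use integration by parts with u = x**2 - 2*x + 4, dv = cos(x) dx, so v = sin(x).
Apply parts 2 times (tabular method): alternate signs, differentiate u down to 0, integrate dv up.

x**2*sin(x) - 2*x*sin(x) + 2*x*cos(x) + 2*sin(x) - 2*cos(x) + C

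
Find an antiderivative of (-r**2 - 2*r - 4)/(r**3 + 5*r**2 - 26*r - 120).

-13*log(r - 5)/33 + 2*log(r + 4)/3 - 14*log(r + 6)/11 + C

Factor the denominator: (r - 5)*(r + 4)*(r + 6).
Partial-fraction decomposition: -14/(11*(r + 6)) + 2/(3*(r + 4)) - 13/(33*(r - 5)).
Integrate each term: A/(r−a) contributes A·log|r−a|.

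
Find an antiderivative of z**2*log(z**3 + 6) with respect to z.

z**3*log(z**3 + 6)/3 - z**3/3 + 2*log(z**3 + 6) + C

Let u = z**3 + 6, so du = (3*z**2) dz.
The integral becomes (1/3)·∫ log(u) du; integrate by parts with u′=log(u), dv′=du.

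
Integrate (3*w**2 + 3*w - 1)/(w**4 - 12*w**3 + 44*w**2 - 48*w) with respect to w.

Factor the denominator: w*(w - 6)*(w - 4)*(w - 2).
Partial-fraction decomposition: 17/(16*(w - 2)) - 59/(16*(w - 4)) + 125/(48*(w - 6)) + 1/(48*w).
Integrate each term: A/(w−a) contributes A·log|w−a|.

log(w)/48 + 125*log(w - 6)/48 - 59*log(w - 4)/16 + 17*log(w - 2)/16 + C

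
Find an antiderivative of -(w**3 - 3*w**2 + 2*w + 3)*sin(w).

w**3*cos(w) - 3*w**2*sin(w) - 3*w**2*cos(w) + 6*w*sin(w) - 4*w*cos(w) + 4*sin(w) + 9*cos(w) + C

Use integration by parts with u = w**3 - 3*w**2 + 2*w + 3, dv = -sin(w) dw, so v = cos(w).
Apply parts 3 times (tabular method): alternate signs, differentiate u down to 0, integrate dv up.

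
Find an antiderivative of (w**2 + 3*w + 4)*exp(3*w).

Use integration by parts with u = w**2 + 3*w + 4, dv = exp(3*w) dw, so v = exp(3*w)/3.
Apply parts 2 times (tabular method): alternate signs, differentiate u down to 0, integrate dv up.

(9*w**2 + 21*w + 29)*exp(3*w)/27 + C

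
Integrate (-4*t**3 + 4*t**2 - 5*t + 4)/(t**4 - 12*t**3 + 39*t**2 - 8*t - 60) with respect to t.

-373*log(t - 6)/14 + 421*log(t - 5)/18 - 11*log(t - 2)/18 - 17*log(t + 1)/126 + C

Factor the denominator: (t - 6)*(t - 5)*(t - 2)*(t + 1).
Partial-fraction decomposition: -17/(126*(t + 1)) - 11/(18*(t - 2)) + 421/(18*(t - 5)) - 373/(14*(t - 6)).
Integrate each term: A/(t−a) contributes A·log|t−a|.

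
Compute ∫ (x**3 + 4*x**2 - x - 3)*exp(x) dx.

Use integration by parts with u = x**3 + 4*x**2 - x - 3, dv = exp(x) dx, so v = exp(x).
Apply parts 3 times (tabular method): alternate signs, differentiate u down to 0, integrate dv up.

(x**3 + x**2 - 3*x)*exp(x) + C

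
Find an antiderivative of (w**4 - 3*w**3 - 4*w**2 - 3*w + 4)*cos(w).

w**4*sin(w) - 3*w**3*sin(w) + 4*w**3*cos(w) - 16*w**2*sin(w) - 9*w**2*cos(w) + 15*w*sin(w) - 32*w*cos(w) + 36*sin(w) + 15*cos(w) + C

Use integration by parts with u = w**4 - 3*w**3 - 4*w**2 - 3*w + 4, dv = cos(w) dw, so v = sin(w).
Apply parts 4 times (tabular method): alternate signs, differentiate u down to 0, integrate dv up.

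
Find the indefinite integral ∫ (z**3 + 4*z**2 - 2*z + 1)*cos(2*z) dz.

z**3*sin(2*z)/2 + 2*z**2*sin(2*z) + 3*z**2*cos(2*z)/4 - 7*z*sin(2*z)/4 + 2*z*cos(2*z) - sin(2*z)/2 - 7*cos(2*z)/8 + C

Use integration by parts with u = z**3 + 4*z**2 - 2*z + 1, dv = cos(2*z) dz, so v = sin(2*z)/2.
Apply parts 3 times (tabular method): alternate signs, differentiate u down to 0, integrate dv up.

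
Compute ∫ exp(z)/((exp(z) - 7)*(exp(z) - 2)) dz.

Let u = e^z, du = e^z dz.
The integral becomes ∫ du/((u-7)(u-2)); decompose into partial fractions.

log(exp(z) - 7)/5 - log(exp(z) - 2)/5 + C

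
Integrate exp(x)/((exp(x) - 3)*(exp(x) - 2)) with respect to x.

Let u = e^x, du = e^x dx.
The integral becomes ∫ du/((u-2)(u-3)); decompose into partial fractions.

log(exp(x) - 3) - log(exp(x) - 2) + C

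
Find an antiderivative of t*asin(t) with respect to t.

t**2*asin(t)/2 + t*sqrt(-t**2 + 1)/4 - asin(t)/4 + C

Use integration by parts with u = arcsin(t), dv = t dt.
Then du = 1/sqrt(-t**2 + 1) dt.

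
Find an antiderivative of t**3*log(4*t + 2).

Use integration by parts with u = log(4*t + 2), dv = t**3 dt.
Then du = 4/(4*t + 2) dt and v = t**4/4.

t**4*log(4*t + 2)/4 - t**4/16 + t**3/24 - t**2/32 + t/32 - log(2*t + 1)/64 + C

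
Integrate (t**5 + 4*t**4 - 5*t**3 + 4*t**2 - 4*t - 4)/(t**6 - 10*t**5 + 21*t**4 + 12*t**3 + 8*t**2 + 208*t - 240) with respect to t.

2999*log(t - 6)/400 - 1269*log(t - 5)/203 - log(t - 1)/75 - 23*log(t + 2)/336 - 477*log(t**2 + 4)/5800 + 107*atan(t/2)/1450 + C

Factor the denominator: (t - 6)*(t - 5)*(t - 1)*(t + 2)*(t**2 + 4).
Partial-fraction decomposition: -(477*t - 428)/(2900*(t**2 + 4)) - 23/(336*(t + 2)) - 1/(75*(t - 1)) - 1269/(203*(t - 5)) + 2999/(400*(t - 6)).
Integrate each term; A/(t−a) gives A·log|t−a|; the (Bt+D)/(t²+p²) term gives a log and an atan.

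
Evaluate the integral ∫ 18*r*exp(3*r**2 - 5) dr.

3*exp(3*r**2 - 5) + C

Let u = 3*r**2 - 5, so du = (6*r) dr.
Rewriting, the integral becomes 3·∫ e^u du = 3·e^u.
Substituting back, u = 3*r**2 - 5.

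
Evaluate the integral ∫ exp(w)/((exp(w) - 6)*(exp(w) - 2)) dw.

log(exp(w) - 6)/4 - log(exp(w) - 2)/4 + C

Let u = e^w, du = e^w dw.
The integral becomes ∫ du/((u-6)(u-2)); decompose into partial fractions.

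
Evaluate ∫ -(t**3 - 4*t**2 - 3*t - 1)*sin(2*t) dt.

t**3*cos(2*t)/2 - 3*t**2*sin(2*t)/4 - 2*t**2*cos(2*t) + 2*t*sin(2*t) - 9*t*cos(2*t)/4 + 9*sin(2*t)/8 + cos(2*t)/2 + C

Use integration by parts with u = t**3 - 4*t**2 - 3*t - 1, dv = -sin(2*t) dt, so v = cos(2*t)/2.
Apply parts 3 times (tabular method): alternate signs, differentiate u down to 0, integrate dv up.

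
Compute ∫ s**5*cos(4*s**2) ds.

Let u = s², du = 2s ds; rewrite as (1/2)∫ u^2·cos(4u) du.
Now integrate by parts 2 times.

s**4*sin(4*s**2)/8 + s**2*cos(4*s**2)/16 - sin(4*s**2)/64 + C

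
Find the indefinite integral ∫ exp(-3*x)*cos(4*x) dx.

Let I denote the integral. Integrate by parts with u = cos(4*x), dv = exp(-3*x) dx, so v = -exp(-3*x)/3: I = -exp(-3*x)*cos(4*x)/3 − (4/3)·∫ exp(-3*x)*sin(4*x) dx.
Apply parts again with u = sin(4*x), dv = exp(-3*x) dx: ∫ exp(-3*x)*sin(4*x) dx = -exp(-3*x)*sin(4*x)/3 + (4/3)·I. Substituting back brings back I: I = 4*exp(-3*x)*sin(4*x)/9 - exp(-3*x)*cos(4*x)/3 − (16/9)·I.
Solving for I: (1 + 16/9)·I equals the remaining terms, so I = (9/25)·(4*exp(-3*x)*sin(4*x)/9 - exp(-3*x)*cos(4*x)/3).

4*exp(-3*x)*sin(4*x)/25 - 3*exp(-3*x)*cos(4*x)/25 + C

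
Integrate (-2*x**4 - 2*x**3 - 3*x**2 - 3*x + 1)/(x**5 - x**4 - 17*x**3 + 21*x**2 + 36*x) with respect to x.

Factor the denominator: x*(x - 3)**2*(x + 1)*(x + 4).
Partial-fraction decomposition: -419/(588*(x + 4)) - 1/(48*(x + 1)) - 9133/(7056*(x - 3)) - 251/(84*(x - 3)**2) + 1/(36*x).
Integrate each term; A/(x−a) gives A·log|x−a|; A/(x−a)² gives −A/(x−a).

log(x)/36 - 9133*log(x - 3)/7056 - log(x + 1)/48 - 419*log(x + 4)/588 + 251/(84*x - 252) + C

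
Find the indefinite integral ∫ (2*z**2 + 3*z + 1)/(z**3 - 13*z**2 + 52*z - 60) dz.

91*log(z - 6)/4 - 22*log(z - 5) + 5*log(z - 2)/4 + C

Factor the denominator: (z - 6)*(z - 5)*(z - 2).
Partial-fraction decomposition: 5/(4*(z - 2)) - 22/(z - 5) + 91/(4*(z - 6)).
Integrate each term: A/(z−a) contributes A·log|z−a|.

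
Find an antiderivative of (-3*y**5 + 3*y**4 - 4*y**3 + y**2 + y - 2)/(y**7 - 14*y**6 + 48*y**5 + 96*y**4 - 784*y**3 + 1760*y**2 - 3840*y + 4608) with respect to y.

30183*log(y - 6)/16000 - 1271*log(y - 4)/640 + 19*log(y - 2)/384 + 2053*log(y + 4)/48000 + 29*log(y**2 + 4)/8000 + 119*atan(y/2)/8000 + 2533/(400*y - 2400) + C

Factor the denominator: (y - 6)**2*(y - 4)*(y - 2)*(y + 4)*(y**2 + 4).
Partial-fraction decomposition: (29*y + 119)/(4000*(y**2 + 4)) + 2053/(48000*(y + 4)) + 19/(384*(y - 2)) - 1271/(640*(y - 4)) + 30183/(16000*(y - 6)) - 2533/(400*(y - 6)**2).
Integrate each term; A/(y−a) gives A·log|y−a|; the (By+D)/(y²+p²) term gives a log and an atan.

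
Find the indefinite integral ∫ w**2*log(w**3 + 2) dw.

w**3*log(w**3 + 2)/3 - w**3/3 + 2*log(w**3 + 2)/3 + C

Let u = w**3 + 2, so du = (3*w**2) dw.
The integral becomes (1/3)·∫ log(u) du; integrate by parts with u′=log(u), dv′=du.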